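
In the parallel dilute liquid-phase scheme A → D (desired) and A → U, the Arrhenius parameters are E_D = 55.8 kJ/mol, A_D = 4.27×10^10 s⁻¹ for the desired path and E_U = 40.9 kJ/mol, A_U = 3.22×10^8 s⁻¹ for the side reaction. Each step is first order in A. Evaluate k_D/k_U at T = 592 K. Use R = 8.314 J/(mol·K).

6.42

k_D/k_U = (A_D/A_U)·exp[−(E_D−E_U)/(RT)] = (A_D/A_U)·exp[(E_U−E_D)/(RT)].
(E_U−E_D)/(RT) = (40.9−55.8)×10³/(8.314×592) = -14900/4922 = -3.027.
k_D/k_U = (4.27×10^10/3.22×10^8)·exp(-3.027) = 132.6 × 0.04845 = 6.42.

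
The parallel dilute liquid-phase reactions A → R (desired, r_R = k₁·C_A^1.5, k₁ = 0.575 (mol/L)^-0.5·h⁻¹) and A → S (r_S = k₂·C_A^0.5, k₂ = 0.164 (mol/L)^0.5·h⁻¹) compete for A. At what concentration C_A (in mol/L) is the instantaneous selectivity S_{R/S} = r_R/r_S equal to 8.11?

2.31 mol/L

S_{R/S} = (k₁/k₂)·C_A ⇒ C_A = S·k₂/k₁.
= 8.11×0.164/0.575 = 2.31 mol/L.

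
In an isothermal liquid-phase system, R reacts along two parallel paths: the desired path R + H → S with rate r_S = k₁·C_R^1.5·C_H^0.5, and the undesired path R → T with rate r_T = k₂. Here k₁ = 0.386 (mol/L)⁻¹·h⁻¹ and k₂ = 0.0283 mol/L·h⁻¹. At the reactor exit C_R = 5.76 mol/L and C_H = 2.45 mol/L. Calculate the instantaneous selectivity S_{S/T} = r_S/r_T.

295

S_{S/T} = r_S/r_T = (k₁·C_R^1.5·C_H^0.5)/(k₂) = (k₁/k₂)·C_R^1.5·C_H^0.5.
= (0.386×5.760^1.5×2.450^0.5) / (0.0283) = 8.352/0.02830 = 295.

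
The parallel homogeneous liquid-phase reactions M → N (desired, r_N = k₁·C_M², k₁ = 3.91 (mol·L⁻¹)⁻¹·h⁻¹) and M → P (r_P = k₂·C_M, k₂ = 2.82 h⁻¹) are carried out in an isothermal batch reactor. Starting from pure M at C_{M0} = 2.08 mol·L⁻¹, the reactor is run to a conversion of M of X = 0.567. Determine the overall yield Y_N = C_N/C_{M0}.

C_M = C_{M0}(1−X) = 0.9006 mol·L⁻¹.
Along a PFR/batch, dC_P/dC_M = −r_P/(r_N+r_P) = −k₂/(k₂+k₁·C_M).
Integrating from C_{M0} to C_M: C_P = (2.82/3.91)·ln[(2.82+3.91·2.08)/(2.82+3.91·0.901)] = 0.7212·ln(10.95/6.342) = 0.3941 mol·L⁻¹.
Then C_N = (C_{M0}−C_M) − C_P = 1.179 − 0.3941 = 0.7852 mol·L⁻¹.
Y_N = C_N/C_{M0} = 0.7852/2.08 = 0.378.

0.378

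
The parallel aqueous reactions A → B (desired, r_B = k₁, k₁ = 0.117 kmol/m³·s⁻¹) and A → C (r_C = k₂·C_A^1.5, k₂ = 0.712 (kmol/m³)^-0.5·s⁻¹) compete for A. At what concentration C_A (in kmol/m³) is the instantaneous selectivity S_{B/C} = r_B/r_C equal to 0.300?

0.669 kmol/m³

S_{B/C} = (k₁/k₂)·C_A^-1.5 ⇒ C_A = (S·k₂/k₁)^(1/(-1.5)).
= (0.300×0.712/0.117)^(-0.6667) = (1.826)^(-0.6667) = 0.669 kmol/m³.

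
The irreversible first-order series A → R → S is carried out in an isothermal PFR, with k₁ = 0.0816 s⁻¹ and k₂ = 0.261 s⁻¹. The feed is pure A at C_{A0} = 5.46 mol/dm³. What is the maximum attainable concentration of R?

For a first-order series the maximum intermediate yield is C_{R,max}/C_{A0} = (k₁/k₂)^[k₂/(k₂−k₁)].
= (0.0816/0.261)^(0.261/(0.261−0.0816)) = (0.3126)^(1.455) = 0.1842.
C_{R,max} = 0.1842×5.46 = 1.01 mol/dm³.

1.01 mol/dm³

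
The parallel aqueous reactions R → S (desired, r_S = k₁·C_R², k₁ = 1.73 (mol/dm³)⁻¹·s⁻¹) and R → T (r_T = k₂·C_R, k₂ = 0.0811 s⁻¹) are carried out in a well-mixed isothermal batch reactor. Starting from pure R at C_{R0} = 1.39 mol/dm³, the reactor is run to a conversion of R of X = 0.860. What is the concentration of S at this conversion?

1.11 mol/dm³

C_R = C_{R0}(1−X) = 0.1946 mol/dm³.
Along a PFR/batch, dC_T/dC_R = −r_T/(r_S+r_T) = −k₂/(k₂+k₁·C_R).
Integrating from C_{R0} to C_R: C_T = (0.0811/1.73)·ln[(0.0811+1.73·1.39)/(0.0811+1.73·0.195)] = 0.04688·ln(2.486/0.4178) = 0.08361 mol/dm³.
Then C_S = (C_{R0}−C_R) − C_T = 1.195 − 0.08361 = 1.112 mol/dm³.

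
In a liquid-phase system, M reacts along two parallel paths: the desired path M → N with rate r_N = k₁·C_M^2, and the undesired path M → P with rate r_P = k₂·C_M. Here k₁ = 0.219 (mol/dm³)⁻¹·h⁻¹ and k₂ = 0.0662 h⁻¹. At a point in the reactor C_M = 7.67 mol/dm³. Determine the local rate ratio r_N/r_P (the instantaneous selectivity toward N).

S_{N/P} = r_N/r_P = (k₁·C_M^2)/(k₂·C_M) = (k₁/k₂)·C_M.
= (0.219×7.670^2) / (0.0662×7.670) = 12.88/0.5078 = 25.4.
Since the desired path is higher order in M, keeping C_M high (PFR or concentrated feed) favours N.

25.4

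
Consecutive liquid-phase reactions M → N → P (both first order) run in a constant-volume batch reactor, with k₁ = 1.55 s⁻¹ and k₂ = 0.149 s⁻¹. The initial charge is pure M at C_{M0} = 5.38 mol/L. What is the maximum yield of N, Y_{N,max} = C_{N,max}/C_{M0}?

0.780

At the optimum, C_{N,max}/C_{M0} = (k₁/k₂)^[k₂/(k₂−k₁)].
= (1.55/0.149)^(0.149/(0.149−1.55)) = (10.40)^(-0.1064) = 0.7795.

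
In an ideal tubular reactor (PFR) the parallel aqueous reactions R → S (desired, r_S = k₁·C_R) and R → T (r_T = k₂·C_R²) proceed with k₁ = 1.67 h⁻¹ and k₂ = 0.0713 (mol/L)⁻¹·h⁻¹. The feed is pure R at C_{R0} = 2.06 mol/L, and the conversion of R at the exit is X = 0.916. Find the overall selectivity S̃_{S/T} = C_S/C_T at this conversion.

21.2

C_R = C_{R0}(1−X) = 0.1730 mol/L.
Along a PFR/batch, dC_S/dC_R = −r_S/(r_S+r_T) = −k₁/(k₁+k₂·C_R).
Integrating from C_{R0} to C_R: C_S = (1.67/0.0713)·ln[(1.67+0.0713·2.06)/(1.67+0.0713·0.173)] = 23.42·ln(1.817/1.682) = 1.802 mol/L.
C_T = (C_{R0}−C_R)−C_S = 0.08497 mol/L; S̃_{S/T} = 1.802/0.08497 = 21.2.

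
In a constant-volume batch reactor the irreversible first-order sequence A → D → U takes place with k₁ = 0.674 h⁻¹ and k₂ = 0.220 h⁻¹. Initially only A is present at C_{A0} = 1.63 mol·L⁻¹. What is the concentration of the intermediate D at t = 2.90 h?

For first-order series with pure A initially, C_D(t) = k₁C_{A0}/(k₂−k₁)·(e^(−k₁t) − e^(−k₂t)).
e^(−k₁t) = e^(−0.674×2.90) = e^(−1.955) = 0.1416; e^(−k₂t) = e^(−0.6380) = 0.5283.
C_D = 0.674×1.63/(0.220−0.674) × (0.1416−0.5283) = (-2.420)×(-0.3867) = 0.9358 mol·L⁻¹.

0.936 mol·L⁻¹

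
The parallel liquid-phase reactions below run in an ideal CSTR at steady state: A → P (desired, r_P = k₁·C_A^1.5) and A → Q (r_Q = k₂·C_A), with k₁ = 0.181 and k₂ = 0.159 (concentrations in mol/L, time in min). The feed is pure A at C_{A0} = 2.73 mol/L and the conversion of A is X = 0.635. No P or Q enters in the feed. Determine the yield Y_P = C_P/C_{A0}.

0.338

Exit C_A = C_{A0}(1−X) = 2.73×0.365 = 0.9964 mol/L.
In a CSTR the entire volume is at exit conditions, so r_P = 0.181×0.9964^1.5 = 0.1800 and r_Q = 0.159×0.9964 = 0.1584.
Fraction of consumed A going to P: r_P/(r_P+r_Q) = 0.5319.
C_P = 0.5319·C_{A0}·X = 0.5319×2.73×0.635 = 0.922 mol/L; Y_P = C_P/C_{A0} = 0.338.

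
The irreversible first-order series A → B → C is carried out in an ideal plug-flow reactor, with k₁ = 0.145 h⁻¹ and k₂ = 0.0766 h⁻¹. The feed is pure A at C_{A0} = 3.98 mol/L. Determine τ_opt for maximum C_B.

9.33 h

Setting dC_B/dτ = 0 gives τ_opt = ln(k₂/k₁)/(k₂−k₁).
= ln(0.0766/0.145)/(0.0766−0.145) = ln(0.5283)/-0.06840 = -0.6381/-0.06840 = 9.33 h.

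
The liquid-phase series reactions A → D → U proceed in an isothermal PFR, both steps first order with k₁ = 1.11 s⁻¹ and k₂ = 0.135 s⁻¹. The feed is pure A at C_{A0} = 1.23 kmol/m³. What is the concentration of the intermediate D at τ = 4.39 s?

0.763 kmol/m³

The intermediate concentration in a first-order A→B→C sequence is C_D = k₁C_{A0}(e^(−k₁τ) − e^(−k₂τ))/(k₂−k₁).
e^(−k₁τ) = e^(−1.11×4.39) = e^(−4.873) = 0.007651; e^(−k₂τ) = e^(−0.5927) = 0.5529.
C_D = 1.11×1.23/(0.135−1.11) × (0.007651−0.5529) = (-1.400)×(-0.5452) = 0.7635 kmol/m³.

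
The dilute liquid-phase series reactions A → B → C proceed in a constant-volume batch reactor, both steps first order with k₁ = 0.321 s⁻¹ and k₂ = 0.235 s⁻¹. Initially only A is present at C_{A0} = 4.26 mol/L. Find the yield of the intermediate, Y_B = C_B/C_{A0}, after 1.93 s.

For first-order series with pure A initially, C_B(t) = k₁C_{A0}/(k₂−k₁)·(e^(−k₁t) − e^(−k₂t)).
e^(−k₁t) = e^(−0.321×1.93) = e^(−0.6195) = 0.5382; e^(−k₂t) = e^(−0.4535) = 0.6354.
C_B = 0.321×4.26/(0.235−0.321) × (0.5382−0.6354) = (-15.90)×(-0.09717) = 1.545 mol/L.
Y_B = C_B/C_{A0} = 1.545/4.26 = 0.363.

0.363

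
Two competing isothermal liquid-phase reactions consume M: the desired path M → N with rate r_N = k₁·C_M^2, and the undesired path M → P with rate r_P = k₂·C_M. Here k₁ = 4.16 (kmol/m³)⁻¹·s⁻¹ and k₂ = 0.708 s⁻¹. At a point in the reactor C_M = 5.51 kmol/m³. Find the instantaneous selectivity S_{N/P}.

32.4

S_{N/P} = r_N/r_P = (k₁·C_M^2)/(k₂·C_M) = (k₁/k₂)·C_M.
= (4.16×5.510^2) / (0.708×5.510) = 126.3/3.901 = 32.4.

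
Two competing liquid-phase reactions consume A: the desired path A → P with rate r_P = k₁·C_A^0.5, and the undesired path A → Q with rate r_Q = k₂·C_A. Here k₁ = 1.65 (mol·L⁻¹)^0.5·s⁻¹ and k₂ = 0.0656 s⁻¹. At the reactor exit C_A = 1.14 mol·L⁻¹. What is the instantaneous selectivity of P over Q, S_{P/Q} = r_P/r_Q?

23.6

S_{P/Q} = r_P/r_Q = (k₁·C_A^0.5)/(k₂·C_A) = (k₁/k₂)·C_A^-0.5.
= (1.65×1.140^0.5) / (0.0656×1.140) = 1.762/0.07478 = 23.6.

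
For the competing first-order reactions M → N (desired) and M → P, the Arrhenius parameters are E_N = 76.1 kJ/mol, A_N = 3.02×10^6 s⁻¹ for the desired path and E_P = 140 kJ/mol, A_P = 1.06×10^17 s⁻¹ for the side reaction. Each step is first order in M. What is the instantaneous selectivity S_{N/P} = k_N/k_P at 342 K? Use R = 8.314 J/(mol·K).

With equal orders, S_{N/P} = k_N/k_P = (A_N/A_P)·exp[(E_P−E_N)/(RT)].
(E_P−E_N)/(RT) = (140−76.1)×10³/(8.314×342) = 63900/2843 = 22.47.
k_N/k_P = (3.02×10^6/1.06×10^17)·exp(22.47) = 2.849×10^-11 × 5.754×10^9 = 0.164.
Since E_N < E_P, lowering the temperature improves selectivity toward N.

0.164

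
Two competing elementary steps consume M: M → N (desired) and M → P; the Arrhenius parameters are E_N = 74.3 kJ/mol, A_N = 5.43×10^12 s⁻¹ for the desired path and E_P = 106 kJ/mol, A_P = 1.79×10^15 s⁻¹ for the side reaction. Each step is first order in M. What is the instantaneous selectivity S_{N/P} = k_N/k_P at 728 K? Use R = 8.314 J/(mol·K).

0.571

With equal orders, S_{N/P} = k_N/k_P = (A_N/A_P)·exp[(E_P−E_N)/(RT)].
(E_P−E_N)/(RT) = (106−74.3)×10³/(8.314×728) = 31700/6053 = 5.237.
k_N/k_P = (5.43×10^12/1.79×10^15)·exp(5.237) = 0.003034 × 188.2 = 0.571.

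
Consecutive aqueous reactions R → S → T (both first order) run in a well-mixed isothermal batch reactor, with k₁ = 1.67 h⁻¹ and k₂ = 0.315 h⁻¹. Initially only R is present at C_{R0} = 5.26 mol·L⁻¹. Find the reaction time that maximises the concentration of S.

Setting dC_S/dt = 0 gives t_opt = ln(k₂/k₁)/(k₂−k₁).
= ln(0.315/1.67)/(0.315−1.67) = ln(0.1886)/-1.355 = -1.668/-1.355 = 1.23 h.

1.23 h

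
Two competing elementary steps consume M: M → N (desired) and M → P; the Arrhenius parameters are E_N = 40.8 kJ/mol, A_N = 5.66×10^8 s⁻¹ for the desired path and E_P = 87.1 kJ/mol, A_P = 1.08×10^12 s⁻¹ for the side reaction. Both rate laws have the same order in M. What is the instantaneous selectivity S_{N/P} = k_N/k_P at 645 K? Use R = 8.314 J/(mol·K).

2.94

k_N/k_P = (A_N/A_P)·exp[−(E_N−E_P)/(RT)] = (A_N/A_P)·exp[(E_P−E_N)/(RT)].
(E_P−E_N)/(RT) = (87.1−40.8)×10³/(8.314×645) = 46300/5363 = 8.634.
k_N/k_P = (5.66×10^8/1.08×10^12)·exp(8.634) = 5.241×10^-4 × 5619 = 2.94.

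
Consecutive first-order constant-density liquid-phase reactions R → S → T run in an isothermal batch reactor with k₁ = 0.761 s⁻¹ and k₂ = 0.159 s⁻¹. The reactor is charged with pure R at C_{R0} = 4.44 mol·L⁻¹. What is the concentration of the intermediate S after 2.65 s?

2.94 mol·L⁻¹

For first-order series with pure R initially, C_S(t) = k₁C_{R0}/(k₂−k₁)·(e^(−k₁t) − e^(−k₂t)).
e^(−k₁t) = e^(−0.761×2.65) = e^(−2.017) = 0.1331; e^(−k₂t) = e^(−0.4214) = 0.6562.
C_S = 0.761×4.44/(0.159−0.761) × (0.1331−0.6562) = (-5.613)×(-0.5231) = 2.936 mol·L⁻¹.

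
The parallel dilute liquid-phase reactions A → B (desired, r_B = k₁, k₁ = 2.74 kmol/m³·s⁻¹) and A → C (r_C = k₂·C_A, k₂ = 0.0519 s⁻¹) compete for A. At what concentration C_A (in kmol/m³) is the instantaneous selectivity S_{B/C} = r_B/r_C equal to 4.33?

S_{B/C} = (k₁/k₂)·C_A⁻¹ ⇒ C_A = (S·k₂/k₁)^(-1).
= (4.33×0.0519/2.74)^(-1) = (0.08202)^(-1) = 12.2 kmol/m³.

12.2 kmol/m³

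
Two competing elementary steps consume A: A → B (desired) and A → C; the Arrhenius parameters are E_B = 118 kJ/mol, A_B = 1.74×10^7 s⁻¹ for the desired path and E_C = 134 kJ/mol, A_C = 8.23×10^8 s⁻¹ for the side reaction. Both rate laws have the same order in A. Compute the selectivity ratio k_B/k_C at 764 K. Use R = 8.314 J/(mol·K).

0.262

k_B/k_C = (A_B/A_C)·exp[−(E_B−E_C)/(RT)] = (A_B/A_C)·exp[(E_C−E_B)/(RT)].
(E_C−E_B)/(RT) = (134−118)×10³/(8.314×764) = 16000/6352 = 2.519.
k_B/k_C = (1.74×10^7/8.23×10^8)·exp(2.519) = 0.02114 × 12.42 = 0.262.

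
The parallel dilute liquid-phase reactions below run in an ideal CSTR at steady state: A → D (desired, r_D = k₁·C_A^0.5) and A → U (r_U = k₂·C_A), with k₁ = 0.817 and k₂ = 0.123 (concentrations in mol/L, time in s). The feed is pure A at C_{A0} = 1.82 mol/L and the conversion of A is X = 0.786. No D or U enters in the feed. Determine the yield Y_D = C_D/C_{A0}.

0.718

Exit C_A = C_{A0}(1−X) = 1.82×0.214 = 0.3895 mol/L.
In a CSTR the entire volume is at exit conditions, so r_D = 0.817×0.3895^0.5 = 0.5099 and r_U = 0.123×0.3895 = 0.04791.
Fraction of consumed A going to D: r_D/(r_D+r_U) = 0.9141.
C_D = 0.9141·C_{A0}·X = 0.9141×1.82×0.786 = 1.31 mol/L; Y_D = C_D/C_{A0} = 0.718.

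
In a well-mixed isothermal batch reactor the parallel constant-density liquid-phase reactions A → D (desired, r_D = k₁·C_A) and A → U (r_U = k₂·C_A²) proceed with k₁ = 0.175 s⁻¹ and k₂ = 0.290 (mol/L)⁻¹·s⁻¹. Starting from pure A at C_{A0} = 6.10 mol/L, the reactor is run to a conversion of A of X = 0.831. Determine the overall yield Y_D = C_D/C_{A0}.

C_A = C_{A0}(1−X) = 1.031 mol/L.
Along a PFR/batch, dC_D/dC_A = −r_D/(r_D+r_U) = −k₁/(k₁+k₂·C_A).
Integrating from C_{A0} to C_A: C_D = (0.175/0.290)·ln[(0.175+0.290·6.10)/(0.175+0.290·1.03)] = 0.6034·ln(1.944/0.4740) = 0.8517 mol/L.
Y_D = C_D/C_{A0} = 0.8517/6.10 = 0.140.

0.140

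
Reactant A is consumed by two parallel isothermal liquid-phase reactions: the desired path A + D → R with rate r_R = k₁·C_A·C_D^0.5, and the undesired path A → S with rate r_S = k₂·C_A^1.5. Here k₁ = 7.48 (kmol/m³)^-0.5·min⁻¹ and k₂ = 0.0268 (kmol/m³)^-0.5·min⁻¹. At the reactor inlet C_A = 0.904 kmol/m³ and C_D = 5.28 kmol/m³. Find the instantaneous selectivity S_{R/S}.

S_{R/S} = r_R/r_S = (k₁·C_A·C_D^0.5)/(k₂·C_A^1.5) = (k₁/k₂)·C_A^-0.5·C_D^0.5.
= (7.48×0.9040×5.280^0.5) / (0.0268×0.9040^1.5) = 15.54/0.02303 = 675.

675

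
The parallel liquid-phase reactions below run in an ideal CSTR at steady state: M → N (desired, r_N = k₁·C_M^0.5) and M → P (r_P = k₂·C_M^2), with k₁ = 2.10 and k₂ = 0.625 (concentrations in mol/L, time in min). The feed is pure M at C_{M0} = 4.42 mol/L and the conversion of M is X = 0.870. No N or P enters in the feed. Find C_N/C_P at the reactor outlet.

Exit C_M = C_{M0}(1−X) = 4.42×0.130 = 0.5746 mol/L.
A CSTR operates uniformly at the exit composition, giving r_N = 1.592 and r_P = 0.2064 (each k·C_M^n at C_M = 0.5746).
Overall selectivity = C_N/C_P = r_Nτ/(r_Pτ) = r_N/r_P = 7.71.

7.71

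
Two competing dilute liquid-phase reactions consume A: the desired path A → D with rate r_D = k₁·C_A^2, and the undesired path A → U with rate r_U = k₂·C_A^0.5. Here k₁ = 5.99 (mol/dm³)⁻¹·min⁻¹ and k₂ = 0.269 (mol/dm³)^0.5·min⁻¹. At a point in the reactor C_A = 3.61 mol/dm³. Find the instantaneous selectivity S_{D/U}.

153

S_{D/U} = r_D/r_U = (k₁·C_A^2)/(k₂·C_A^0.5) = (k₁/k₂)·C_A^1.5.
= (5.99×3.610^2) / (0.269×3.610^0.5) = 78.06/0.5111 = 153.
Since the desired path is higher order in A, keeping C_A high (PFR or concentrated feed) favours D.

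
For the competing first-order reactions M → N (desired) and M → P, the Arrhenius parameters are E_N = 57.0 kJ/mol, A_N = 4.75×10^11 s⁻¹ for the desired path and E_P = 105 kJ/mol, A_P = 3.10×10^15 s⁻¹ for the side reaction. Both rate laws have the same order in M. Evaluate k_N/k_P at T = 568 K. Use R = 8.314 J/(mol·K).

k_N/k_P = (A_N/A_P)·exp[−(E_N−E_P)/(RT)] = (A_N/A_P)·exp[(E_P−E_N)/(RT)].
(E_P−E_N)/(RT) = (105−57.0)×10³/(8.314×568) = 48000/4722 = 10.16.
k_N/k_P = (4.75×10^11/3.10×10^15)·exp(10.16) = 1.532×10^-4 × 25963 = 3.98.

3.98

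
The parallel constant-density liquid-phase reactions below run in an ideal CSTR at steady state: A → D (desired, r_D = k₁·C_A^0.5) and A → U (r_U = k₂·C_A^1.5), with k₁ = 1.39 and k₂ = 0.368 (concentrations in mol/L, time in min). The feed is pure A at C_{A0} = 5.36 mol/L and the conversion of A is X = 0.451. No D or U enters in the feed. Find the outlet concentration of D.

Exit C_A = C_{A0}(1−X) = 5.36×0.549 = 2.943 mol/L.
Rates in a CSTR are evaluated at the outlet concentration: r_D = 1.39×2.943^0.5 = 2.384, r_U = 0.368×2.943^1.5 = 1.858.
Fraction of consumed A going to D: r_D/(r_D+r_U) = 0.5621.
C_D = 0.5621·C_{A0}·X = 0.5621×5.36×0.451 = 1.36 mol/L.

1.36 mol/L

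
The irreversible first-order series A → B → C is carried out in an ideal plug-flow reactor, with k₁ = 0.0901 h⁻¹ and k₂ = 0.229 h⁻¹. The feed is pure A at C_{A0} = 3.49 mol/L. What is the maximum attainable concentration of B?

Evaluating C_B at τ_opt = ln(k₂/k₁)/(k₂−k₁) gives C_{B,max}/C_{A0} = (k₁/k₂)^[k₂/(k₂−k₁)].
= (0.0901/0.229)^(0.229/(0.229−0.0901)) = (0.3934)^(1.649) = 0.2148.
C_{B,max} = 0.2148×3.49 = 0.750 mol/L.

0.750 mol/L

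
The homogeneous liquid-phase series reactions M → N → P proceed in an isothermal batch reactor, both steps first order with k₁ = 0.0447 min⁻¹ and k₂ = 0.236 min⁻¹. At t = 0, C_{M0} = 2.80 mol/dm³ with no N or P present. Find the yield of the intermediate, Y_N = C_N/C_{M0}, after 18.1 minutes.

0.101

Solving the coupled first-order balances gives C_N(t) = [k₁/(k₂−k₁)]·C_{M0}·(e^(−k₁t) − e^(−k₂t)).
e^(−k₁t) = e^(−0.0447×18.1) = e^(−0.8091) = 0.4453; e^(−k₂t) = e^(−4.272) = 0.01396.
C_N = 0.0447×2.80/(0.236−0.0447) × (0.4453−0.01396) = 0.6543×0.4313 = 0.2822 mol/dm³.
Y_N = C_N/C_{M0} = 0.2822/2.80 = 0.101.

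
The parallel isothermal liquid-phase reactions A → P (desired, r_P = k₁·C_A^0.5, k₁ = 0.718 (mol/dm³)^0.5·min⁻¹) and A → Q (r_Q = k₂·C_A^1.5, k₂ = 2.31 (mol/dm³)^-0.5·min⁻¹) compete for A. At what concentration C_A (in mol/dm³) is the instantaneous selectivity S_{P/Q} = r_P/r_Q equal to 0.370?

0.840 mol/dm³

S_{P/Q} = (k₁/k₂)·C_A⁻¹ ⇒ C_A = (S·k₂/k₁)^(-1).
= (0.370×2.31/0.718)^(-1) = (1.190)^(-1) = 0.840 mol/dm³.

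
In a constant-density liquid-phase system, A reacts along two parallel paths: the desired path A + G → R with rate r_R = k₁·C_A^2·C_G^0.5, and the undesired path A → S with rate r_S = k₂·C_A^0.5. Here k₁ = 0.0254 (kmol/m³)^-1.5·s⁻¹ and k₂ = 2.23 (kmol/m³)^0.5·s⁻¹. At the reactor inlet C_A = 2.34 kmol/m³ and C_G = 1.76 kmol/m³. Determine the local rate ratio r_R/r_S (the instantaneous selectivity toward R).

0.0541

S_{R/S} = r_R/r_S = (k₁·C_A^2·C_G^0.5)/(k₂·C_A^0.5) = (k₁/k₂)·C_A^1.5·C_G^0.5.
= (0.0254×2.340^2×1.760^0.5) / (2.23×2.340^0.5) = 0.1845/3.411 = 0.0541.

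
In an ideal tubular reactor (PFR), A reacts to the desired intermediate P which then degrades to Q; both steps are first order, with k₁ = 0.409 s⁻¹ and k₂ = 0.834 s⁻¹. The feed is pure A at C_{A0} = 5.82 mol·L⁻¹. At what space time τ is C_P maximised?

1.68 s

Setting dC_P/dτ = 0 gives τ_opt = ln(k₂/k₁)/(k₂−k₁).
= ln(0.834/0.409)/(0.834−0.409) = ln(2.039)/0.4250 = 0.7125/0.4250 = 1.68 s.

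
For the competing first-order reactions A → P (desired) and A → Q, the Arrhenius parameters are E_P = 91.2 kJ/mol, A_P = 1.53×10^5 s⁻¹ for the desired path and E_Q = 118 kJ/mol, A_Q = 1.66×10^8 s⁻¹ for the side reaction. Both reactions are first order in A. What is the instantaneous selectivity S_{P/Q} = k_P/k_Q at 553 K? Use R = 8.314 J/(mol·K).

With equal orders, S_{P/Q} = k_P/k_Q = (A_P/A_Q)·exp[(E_Q−E_P)/(RT)].
(E_Q−E_P)/(RT) = (118−91.2)×10³/(8.314×553) = 26800/4598 = 5.829.
k_P/k_Q = (1.53×10^5/1.66×10^8)·exp(5.829) = 9.217×10^-4 × 340.0 = 0.313.
Since E_P < E_Q, lowering the temperature improves selectivity toward P.

0.313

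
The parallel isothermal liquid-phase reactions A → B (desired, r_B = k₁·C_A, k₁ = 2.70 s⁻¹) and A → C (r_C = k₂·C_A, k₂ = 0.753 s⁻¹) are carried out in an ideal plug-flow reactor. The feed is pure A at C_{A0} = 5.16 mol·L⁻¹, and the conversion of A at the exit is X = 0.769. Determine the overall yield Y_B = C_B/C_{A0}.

0.601

C_A = C_{A0}(1−X) = 1.192 mol·L⁻¹.
Both paths are first order in A, so the instantaneous fraction to B is constant: dC_B/d(−C_A) = k₁/(k₁+k₂) = 0.7819.
C_B = 0.7819·(C_{A0}−C_A) = 0.7819×3.968 = 3.10 mol·L⁻¹.
Y_B = C_B/C_{A0} = 3.103/5.16 = 0.601.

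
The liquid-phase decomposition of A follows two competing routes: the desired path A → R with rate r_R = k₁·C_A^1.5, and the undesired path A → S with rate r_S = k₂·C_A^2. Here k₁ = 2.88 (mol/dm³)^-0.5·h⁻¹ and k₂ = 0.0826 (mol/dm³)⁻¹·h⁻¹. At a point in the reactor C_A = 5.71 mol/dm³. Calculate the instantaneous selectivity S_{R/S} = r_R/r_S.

S_{R/S} = r_R/r_S = (k₁·C_A^1.5)/(k₂·C_A^2) = (k₁/k₂)·C_A^-0.5.
= (2.88×5.710^1.5) / (0.0826×5.710^2) = 39.30/2.693 = 14.6.

14.6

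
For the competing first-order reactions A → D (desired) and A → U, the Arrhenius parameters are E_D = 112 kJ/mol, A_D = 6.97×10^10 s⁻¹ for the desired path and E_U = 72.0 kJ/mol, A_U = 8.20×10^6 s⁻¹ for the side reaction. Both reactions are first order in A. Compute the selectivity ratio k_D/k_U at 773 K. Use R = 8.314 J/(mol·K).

With equal orders, S_{D/U} = k_D/k_U = (A_D/A_U)·exp[(E_U−E_D)/(RT)].
(E_U−E_D)/(RT) = (72.0−112)×10³/(8.314×773) = -40000/6427 = -6.224.
k_D/k_U = (6.97×10^10/8.20×10^6)·exp(-6.224) = 8500 × 0.001981 = 16.8.
Since E_D > E_U, raising the temperature improves selectivity toward D.

16.8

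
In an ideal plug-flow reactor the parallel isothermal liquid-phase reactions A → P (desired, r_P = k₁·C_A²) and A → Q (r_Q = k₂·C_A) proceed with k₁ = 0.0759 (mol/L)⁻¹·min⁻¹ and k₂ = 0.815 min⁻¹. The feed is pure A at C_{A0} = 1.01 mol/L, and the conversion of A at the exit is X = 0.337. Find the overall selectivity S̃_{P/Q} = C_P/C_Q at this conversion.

0.0781

C_A = C_{A0}(1−X) = 0.6696 mol/L.
Along a PFR/batch, dC_Q/dC_A = −r_Q/(r_P+r_Q) = −k₂/(k₂+k₁·C_A).
Integrating from C_{A0} to C_A: C_Q = (0.815/0.0759)·ln[(0.815+0.0759·1.01)/(0.815+0.0759·0.670)] = 10.74·ln(0.8917/0.8658) = 0.3157 mol/L.
Then C_P = (C_{A0}−C_A) − C_Q = 0.3404 − 0.3157 = 0.02467 mol/L.
S̃_{P/Q} = C_P/C_Q = 0.02467/0.3157 = 0.0781.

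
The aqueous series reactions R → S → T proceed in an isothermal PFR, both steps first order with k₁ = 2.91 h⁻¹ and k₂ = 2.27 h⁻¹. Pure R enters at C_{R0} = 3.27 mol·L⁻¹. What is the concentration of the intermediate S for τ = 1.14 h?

0.579 mol·L⁻¹

The intermediate concentration in a first-order A→B→C sequence is C_S = k₁C_{R0}(e^(−k₁τ) − e^(−k₂τ))/(k₂−k₁).
e^(−k₁τ) = e^(−2.91×1.14) = e^(−3.317) = 0.03625; e^(−k₂τ) = e^(−2.588) = 0.07519.
C_S = 2.91×3.27/(2.27−2.91) × (0.03625−0.07519) = (-14.87)×(-0.03894) = 0.5789 mol·L⁻¹.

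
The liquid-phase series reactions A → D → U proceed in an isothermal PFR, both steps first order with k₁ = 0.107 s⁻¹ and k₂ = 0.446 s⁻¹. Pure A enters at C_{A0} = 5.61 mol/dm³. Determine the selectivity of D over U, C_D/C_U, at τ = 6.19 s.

The intermediate concentration in a first-order A→B→C sequence is C_D = k₁C_{A0}(e^(−k₁τ) − e^(−k₂τ))/(k₂−k₁).
e^(−k₁τ) = e^(−0.107×6.19) = e^(−0.6623) = 0.5156; e^(−k₂τ) = e^(−2.761) = 0.06324.
C_D = 0.107×5.61/(0.446−0.107) × (0.5156−0.06324) = 1.771×0.4524 = 0.8011 mol/dm³.
C_A = C_{A0}e^(−k₁τ) = 2.893 mol/dm³, so C_U = C_{A0}−C_A−C_D = 1.916 mol/dm³; C_D/C_U = 0.418.

0.418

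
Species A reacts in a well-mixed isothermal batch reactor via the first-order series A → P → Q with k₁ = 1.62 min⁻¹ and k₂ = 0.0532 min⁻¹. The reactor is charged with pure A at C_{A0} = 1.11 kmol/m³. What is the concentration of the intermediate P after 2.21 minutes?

0.988 kmol/m³

Solving the coupled first-order balances gives C_P(t) = [k₁/(k₂−k₁)]·C_{A0}·(e^(−k₁t) − e^(−k₂t)).
e^(−k₁t) = e^(−1.62×2.21) = e^(−3.580) = 0.02787; e^(−k₂t) = e^(−0.1176) = 0.8891.
C_P = 1.62×1.11/(0.0532−1.62) × (0.02787−0.8891) = (-1.148)×(-0.8612) = 0.9884 kmol/m³.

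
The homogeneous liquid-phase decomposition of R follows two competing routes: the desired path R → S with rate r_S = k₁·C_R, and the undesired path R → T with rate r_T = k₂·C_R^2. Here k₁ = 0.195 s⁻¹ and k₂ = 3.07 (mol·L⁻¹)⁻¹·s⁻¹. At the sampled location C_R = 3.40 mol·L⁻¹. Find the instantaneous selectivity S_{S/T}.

0.0187

S_{S/T} = r_S/r_T = (k₁·C_R)/(k₂·C_R^2) = (k₁/k₂)·C_R⁻¹.
= (0.195×3.400) / (3.07×3.400^2) = 0.6630/35.49 = 0.0187.
The undesired path is higher order in R, so low C_R (CSTR or dilute feed) favours S.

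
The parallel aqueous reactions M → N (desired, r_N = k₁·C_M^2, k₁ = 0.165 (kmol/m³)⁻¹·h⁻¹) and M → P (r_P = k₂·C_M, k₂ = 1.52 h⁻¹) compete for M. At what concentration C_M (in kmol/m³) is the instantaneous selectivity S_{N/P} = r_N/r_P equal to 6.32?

58.2 kmol/m³

S_{N/P} = (k₁/k₂)·C_M ⇒ C_M = S·k₂/k₁.
= 6.32×1.52/0.165 = 58.2 kmol/m³.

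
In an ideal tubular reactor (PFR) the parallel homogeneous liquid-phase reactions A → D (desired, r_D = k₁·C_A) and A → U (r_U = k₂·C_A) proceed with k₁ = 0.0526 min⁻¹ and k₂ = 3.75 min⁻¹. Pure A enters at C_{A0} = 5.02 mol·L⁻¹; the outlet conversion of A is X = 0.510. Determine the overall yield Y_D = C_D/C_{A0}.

0.00705

C_A = C_{A0}(1−X) = 2.460 mol·L⁻¹.
Both paths are first order in A, so the instantaneous fraction to D is constant: dC_D/d(−C_A) = k₁/(k₁+k₂) = 0.01383.
C_D = 0.01383·(C_{A0}−C_A) = 0.01383×2.560 = 0.0354 mol·L⁻¹.
Y_D = C_D/C_{A0} = 0.03541/5.02 = 0.00705.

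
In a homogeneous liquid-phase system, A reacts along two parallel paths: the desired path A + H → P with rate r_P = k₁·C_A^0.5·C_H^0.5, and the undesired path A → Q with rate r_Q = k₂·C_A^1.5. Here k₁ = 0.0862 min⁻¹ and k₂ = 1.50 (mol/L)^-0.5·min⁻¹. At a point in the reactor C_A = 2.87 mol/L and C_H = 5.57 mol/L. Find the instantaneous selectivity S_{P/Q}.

0.0473

S_{P/Q} = r_P/r_Q = (k₁·C_A^0.5·C_H^0.5)/(k₂·C_A^1.5) = (k₁/k₂)·C_A⁻¹·C_H^0.5.
= (0.0862×2.870^0.5×5.570^0.5) / (1.50×2.870^1.5) = 0.3446/7.293 = 0.0473.
The undesired path is higher order in A, so low C_A (CSTR or dilute feed) favours P.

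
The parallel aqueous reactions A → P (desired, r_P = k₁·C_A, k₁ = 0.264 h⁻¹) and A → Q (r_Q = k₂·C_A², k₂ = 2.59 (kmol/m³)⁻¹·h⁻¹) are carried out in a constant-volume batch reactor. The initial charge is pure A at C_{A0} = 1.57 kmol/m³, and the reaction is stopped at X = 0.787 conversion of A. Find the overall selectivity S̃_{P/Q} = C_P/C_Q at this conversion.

0.125

C_A = C_{A0}(1−X) = 0.3344 kmol/m³.
Along a PFR/batch, dC_P/dC_A = −r_P/(r_P+r_Q) = −k₁/(k₁+k₂·C_A).
Integrating from C_{A0} to C_A: C_P = (0.264/2.59)·ln[(0.264+2.59·1.57)/(0.264+2.59·0.334)] = 0.1019·ln(4.330/1.130) = 0.1369 kmol/m³.
C_Q = (C_{A0}−C_A)−C_P = 1.099 kmol/m³; S̃_{P/Q} = 0.1369/1.099 = 0.125.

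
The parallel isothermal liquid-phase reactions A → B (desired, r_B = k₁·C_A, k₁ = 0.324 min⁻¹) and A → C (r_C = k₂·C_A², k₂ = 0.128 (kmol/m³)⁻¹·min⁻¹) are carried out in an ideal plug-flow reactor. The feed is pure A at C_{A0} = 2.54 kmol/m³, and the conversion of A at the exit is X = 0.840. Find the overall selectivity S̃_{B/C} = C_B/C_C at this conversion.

C_A = C_{A0}(1−X) = 0.4064 kmol/m³.
Along a PFR/batch, dC_B/dC_A = −r_B/(r_B+r_C) = −k₁/(k₁+k₂·C_A).
Integrating from C_{A0} to C_A: C_B = (0.324/0.128)·ln[(0.324+0.128·2.54)/(0.324+0.128·0.406)] = 2.531·ln(0.6491/0.3760) = 1.382 kmol/m³.
C_C = (C_{A0}−C_A)−C_B = 0.7516 kmol/m³; S̃_{B/C} = 1.382/0.7516 = 1.84.

1.84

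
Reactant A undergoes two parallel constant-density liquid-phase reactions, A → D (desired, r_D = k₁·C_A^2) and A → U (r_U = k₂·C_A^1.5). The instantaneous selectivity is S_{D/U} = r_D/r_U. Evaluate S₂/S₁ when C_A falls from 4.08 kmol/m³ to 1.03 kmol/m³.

S_{D/U} = (k₁/k₂)·C_A^0.5, so S₂/S₁ = (C_{A,2}/C_{A,1})^0.5.
= (1.03/4.08)^0.5 = (0.2525)^0.5 = 0.502.
Selectivity toward D falls as C_A falls — high-concentration operation is favoured.

0.502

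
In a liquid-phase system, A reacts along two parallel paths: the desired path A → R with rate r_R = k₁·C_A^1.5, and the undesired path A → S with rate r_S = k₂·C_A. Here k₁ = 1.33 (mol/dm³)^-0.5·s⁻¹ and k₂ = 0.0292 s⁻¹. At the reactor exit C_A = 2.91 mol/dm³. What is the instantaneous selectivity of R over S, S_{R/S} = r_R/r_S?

77.7

S_{R/S} = r_R/r_S = (k₁·C_A^1.5)/(k₂·C_A) = (k₁/k₂)·C_A^0.5.
= (1.33×2.910^1.5) / (0.0292×2.910) = 6.602/0.08497 = 77.7.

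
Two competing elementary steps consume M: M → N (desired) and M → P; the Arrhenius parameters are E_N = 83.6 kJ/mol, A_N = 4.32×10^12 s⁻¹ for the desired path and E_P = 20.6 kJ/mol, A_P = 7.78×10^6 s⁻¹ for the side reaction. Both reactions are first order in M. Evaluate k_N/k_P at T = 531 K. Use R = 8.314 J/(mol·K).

k_N/k_P = (A_N/A_P)·exp[−(E_N−E_P)/(RT)] = (A_N/A_P)·exp[(E_P−E_N)/(RT)].
(E_P−E_N)/(RT) = (20.6−83.6)×10³/(8.314×531) = -63000/4415 = -14.27.
k_N/k_P = (4.32×10^12/7.78×10^6)·exp(-14.27) = 5.553×10^5 × 6.345×10^-7 = 0.352.

0.352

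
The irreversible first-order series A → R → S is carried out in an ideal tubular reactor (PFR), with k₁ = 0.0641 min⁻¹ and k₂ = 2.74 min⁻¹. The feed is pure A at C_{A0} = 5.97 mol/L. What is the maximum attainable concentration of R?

0.128 mol/L

Evaluating C_R at τ_opt = ln(k₂/k₁)/(k₂−k₁) gives C_{R,max}/C_{A0} = (k₁/k₂)^[k₂/(k₂−k₁)].
= (0.0641/2.74)^(2.74/(2.74−0.0641)) = (0.02339)^(1.024) = 0.02138.
C_{R,max} = 0.02138×5.97 = 0.128 mol/L.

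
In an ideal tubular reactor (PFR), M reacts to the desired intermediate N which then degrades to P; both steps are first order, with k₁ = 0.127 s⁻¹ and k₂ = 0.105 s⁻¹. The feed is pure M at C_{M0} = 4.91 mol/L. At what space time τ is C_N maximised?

8.65 s

For first-order series the maximum of C_N occurs at τ_opt = ln(k₂/k₁)/(k₂−k₁).
= ln(0.105/0.127)/(0.105−0.127) = ln(0.8268)/-0.02200 = -0.1902/-0.02200 = 8.65 s.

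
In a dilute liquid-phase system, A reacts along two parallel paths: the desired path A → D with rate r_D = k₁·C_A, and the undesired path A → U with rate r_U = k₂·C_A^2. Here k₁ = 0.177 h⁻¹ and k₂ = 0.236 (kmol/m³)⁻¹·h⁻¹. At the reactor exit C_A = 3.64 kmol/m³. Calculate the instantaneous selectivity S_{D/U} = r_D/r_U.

S_{D/U} = r_D/r_U = (k₁·C_A)/(k₂·C_A^2) = (k₁/k₂)·C_A⁻¹.
= (0.177×3.640) / (0.236×3.640^2) = 0.6443/3.127 = 0.206.

0.206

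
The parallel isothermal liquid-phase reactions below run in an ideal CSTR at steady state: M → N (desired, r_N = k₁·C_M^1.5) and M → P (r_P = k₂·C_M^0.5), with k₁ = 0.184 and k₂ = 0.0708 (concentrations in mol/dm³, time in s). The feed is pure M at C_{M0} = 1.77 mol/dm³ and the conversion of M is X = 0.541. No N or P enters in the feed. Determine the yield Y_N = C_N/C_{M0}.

Exit C_M = C_{M0}(1−X) = 1.77×0.459 = 0.8124 mol/dm³.
In a CSTR the entire volume is at exit conditions, so r_N = 0.184×0.8124^1.5 = 0.1347 and r_P = 0.0708×0.8124^0.5 = 0.06382.
Fraction of consumed M going to N: r_N/(r_N+r_P) = 0.6786.
C_N = 0.6786·C_{M0}·X = 0.6786×1.77×0.541 = 0.650 mol/dm³; Y_N = C_N/C_{M0} = 0.367.

0.367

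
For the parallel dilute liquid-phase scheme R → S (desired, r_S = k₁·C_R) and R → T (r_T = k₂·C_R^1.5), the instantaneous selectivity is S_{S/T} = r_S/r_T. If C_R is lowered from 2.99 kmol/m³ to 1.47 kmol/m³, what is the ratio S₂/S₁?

1.43

S_{S/T} = (k₁/k₂)·C_R^-0.5, so S₂/S₁ = (C_{R,2}/C_{R,1})^-0.5.
= (1.47/2.99)^(-0.5) = (0.4916)^(-0.5) = 1.43.
Selectivity toward S rises as C_R falls — low-concentration operation is favoured.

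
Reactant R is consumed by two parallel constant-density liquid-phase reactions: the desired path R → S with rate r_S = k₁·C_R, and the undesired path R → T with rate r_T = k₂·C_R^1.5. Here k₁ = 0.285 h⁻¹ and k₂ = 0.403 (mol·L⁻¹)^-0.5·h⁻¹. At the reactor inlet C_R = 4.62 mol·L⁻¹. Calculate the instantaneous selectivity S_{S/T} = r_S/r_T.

S_{S/T} = r_S/r_T = (k₁·C_R)/(k₂·C_R^1.5) = (k₁/k₂)·C_R^-0.5.
= (0.285×4.620) / (0.403×4.620^1.5) = 1.317/4.002 = 0.329.
The undesired path is higher order in R, so low C_R (CSTR or dilute feed) favours S.

0.329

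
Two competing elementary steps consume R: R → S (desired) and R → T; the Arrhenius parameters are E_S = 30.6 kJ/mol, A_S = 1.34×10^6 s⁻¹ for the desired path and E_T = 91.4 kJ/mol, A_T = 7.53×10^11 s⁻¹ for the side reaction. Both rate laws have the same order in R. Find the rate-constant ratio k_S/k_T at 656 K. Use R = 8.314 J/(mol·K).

Since both paths have the same order in R, the concentration cancels and S_{S/T} = k_S/k_T = (A_S/A_T)·exp[(E_T−E_S)/(RT)].
(E_T−E_S)/(RT) = (91.4−30.6)×10³/(8.314×656) = 60800/5454 = 11.15.
k_S/k_T = (1.34×10^6/7.53×10^11)·exp(11.15) = 1.780×10^-6 × 69412 = 0.124.

0.124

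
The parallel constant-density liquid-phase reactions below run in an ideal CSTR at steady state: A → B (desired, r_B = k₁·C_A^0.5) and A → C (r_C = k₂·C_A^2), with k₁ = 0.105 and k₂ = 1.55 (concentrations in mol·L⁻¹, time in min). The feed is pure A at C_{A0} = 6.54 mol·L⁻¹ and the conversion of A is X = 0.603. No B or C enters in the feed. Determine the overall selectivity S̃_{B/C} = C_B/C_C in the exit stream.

0.0162

Exit C_A = C_{A0}(1−X) = 6.54×0.397 = 2.596 mol·L⁻¹.
In a CSTR the entire volume is at exit conditions, so r_B = 0.105×2.596^0.5 = 0.1692 and r_C = 1.55×2.596^2 = 10.45.
Overall selectivity = C_B/C_C = r_Bτ/(r_Cτ) = r_B/r_C = 0.0162.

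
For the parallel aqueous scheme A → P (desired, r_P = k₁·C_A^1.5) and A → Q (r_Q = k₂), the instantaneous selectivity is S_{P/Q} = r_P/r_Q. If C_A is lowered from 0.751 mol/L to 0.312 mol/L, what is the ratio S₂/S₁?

S_{P/Q} = (k₁/k₂)·C_A^1.5, so S₂/S₁ = (C_{A,2}/C_{A,1})^1.5.
= (0.312/0.751)^1.5 = (0.4154)^1.5 = 0.268.
Selectivity toward P falls as C_A falls — high-concentration operation is favoured.

0.268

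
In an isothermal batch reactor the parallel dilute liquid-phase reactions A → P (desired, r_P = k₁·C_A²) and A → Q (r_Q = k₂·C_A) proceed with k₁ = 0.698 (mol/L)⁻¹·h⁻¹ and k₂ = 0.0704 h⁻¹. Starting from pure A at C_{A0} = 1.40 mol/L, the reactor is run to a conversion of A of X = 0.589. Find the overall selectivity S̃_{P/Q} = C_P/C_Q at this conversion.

9.26

C_A = C_{A0}(1−X) = 0.5754 mol/L.
Along a PFR/batch, dC_Q/dC_A = −r_Q/(r_P+r_Q) = −k₂/(k₂+k₁·C_A).
Integrating from C_{A0} to C_A: C_Q = (0.0704/0.698)·ln[(0.0704+0.698·1.40)/(0.0704+0.698·0.575)] = 0.1009·ln(1.048/0.4720) = 0.08041 mol/L.
Then C_P = (C_{A0}−C_A) − C_Q = 0.8246 − 0.08041 = 0.7442 mol/L.
S̃_{P/Q} = C_P/C_Q = 0.7442/0.08041 = 9.26.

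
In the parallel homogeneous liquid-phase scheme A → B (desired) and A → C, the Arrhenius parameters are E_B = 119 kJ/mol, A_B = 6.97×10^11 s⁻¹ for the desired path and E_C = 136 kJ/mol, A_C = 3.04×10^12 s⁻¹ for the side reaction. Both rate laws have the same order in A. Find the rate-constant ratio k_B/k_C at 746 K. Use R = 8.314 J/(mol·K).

3.55

k_B/k_C = (A_B/A_C)·exp[−(E_B−E_C)/(RT)] = (A_B/A_C)·exp[(E_C−E_B)/(RT)].
(E_C−E_B)/(RT) = (136−119)×10³/(8.314×746) = 17000/6202 = 2.741.
k_B/k_C = (6.97×10^11/3.04×10^12)·exp(2.741) = 0.2293 × 15.50 = 3.55.
Since E_B < E_C, lowering the temperature improves selectivity toward B.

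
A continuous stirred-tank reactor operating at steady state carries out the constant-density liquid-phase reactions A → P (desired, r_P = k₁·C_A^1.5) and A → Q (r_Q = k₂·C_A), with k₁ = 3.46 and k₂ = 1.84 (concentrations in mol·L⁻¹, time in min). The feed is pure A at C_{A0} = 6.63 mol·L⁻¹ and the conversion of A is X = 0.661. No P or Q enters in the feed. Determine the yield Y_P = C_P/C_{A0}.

Exit C_A = C_{A0}(1−X) = 6.63×0.339 = 2.248 mol·L⁻¹.
In a CSTR the entire volume is at exit conditions, so r_P = 3.46×2.248^1.5 = 11.66 and r_Q = 1.84×2.248 = 4.136.
Fraction of consumed A going to P: r_P/(r_P+r_Q) = 0.7382.
C_P = 0.7382·C_{A0}·X = 0.7382×6.63×0.661 = 3.23 mol·L⁻¹; Y_P = C_P/C_{A0} = 0.488.

0.488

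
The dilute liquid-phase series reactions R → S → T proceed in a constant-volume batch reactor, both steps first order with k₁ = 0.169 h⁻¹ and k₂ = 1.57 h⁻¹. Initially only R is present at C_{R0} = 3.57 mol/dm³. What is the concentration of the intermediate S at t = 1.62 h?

0.294 mol/dm³

Solving the coupled first-order balances gives C_S(t) = [k₁/(k₂−k₁)]·C_{R0}·(e^(−k₁t) − e^(−k₂t)).
e^(−k₁t) = e^(−0.169×1.62) = e^(−0.2738) = 0.7605; e^(−k₂t) = e^(−2.543) = 0.07860.
C_S = 0.169×3.57/(1.57−0.169) × (0.7605−0.07860) = 0.4306×0.6819 = 0.2937 mol/dm³.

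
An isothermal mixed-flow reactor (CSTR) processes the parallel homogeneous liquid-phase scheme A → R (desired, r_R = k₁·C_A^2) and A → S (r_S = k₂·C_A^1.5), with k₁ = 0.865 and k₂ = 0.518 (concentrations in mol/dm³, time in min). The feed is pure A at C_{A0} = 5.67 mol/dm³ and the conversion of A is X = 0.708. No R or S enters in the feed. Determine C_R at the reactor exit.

Exit C_A = C_{A0}(1−X) = 5.67×0.292 = 1.656 mol/dm³.
Rates in a CSTR are evaluated at the outlet concentration: r_R = 0.865×1.656^2 = 2.371, r_S = 0.518×1.656^1.5 = 1.104.
Fraction of consumed A going to R: r_R/(r_R+r_S) = 0.6824.
C_R = 0.6824·C_{A0}·X = 0.6824×5.67×0.708 = 2.74 mol/dm³.

2.74 mol/dm³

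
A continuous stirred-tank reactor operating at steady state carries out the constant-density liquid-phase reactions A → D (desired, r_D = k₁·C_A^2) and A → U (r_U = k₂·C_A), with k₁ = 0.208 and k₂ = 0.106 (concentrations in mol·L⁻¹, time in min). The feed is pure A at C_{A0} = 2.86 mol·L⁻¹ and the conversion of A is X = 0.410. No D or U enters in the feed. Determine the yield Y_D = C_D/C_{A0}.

Exit C_A = C_{A0}(1−X) = 2.86×0.590 = 1.687 mol·L⁻¹.
Rates in a CSTR are evaluated at the outlet concentration: r_D = 0.208×1.687^2 = 0.5922, r_U = 0.106×1.687 = 0.1789.
Fraction of consumed A going to D: r_D/(r_D+r_U) = 0.7680.
C_D = 0.7680·C_{A0}·X = 0.7680×2.86×0.410 = 0.901 mol·L⁻¹; Y_D = C_D/C_{A0} = 0.315.

0.315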